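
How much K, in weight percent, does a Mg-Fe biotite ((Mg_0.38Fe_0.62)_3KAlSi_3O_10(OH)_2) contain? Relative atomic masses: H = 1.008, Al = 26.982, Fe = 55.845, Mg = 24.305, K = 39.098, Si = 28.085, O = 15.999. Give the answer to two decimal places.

M((Mg_0.38Fe_0.62)_3KAlSi_3O_10(OH)_2) = 475.918 g/mol.
K contributes 1 × 39.098 = 39.098 g per mole.
39.098/475.918 = 0.0822 → 8.22%.

8.22 weight percent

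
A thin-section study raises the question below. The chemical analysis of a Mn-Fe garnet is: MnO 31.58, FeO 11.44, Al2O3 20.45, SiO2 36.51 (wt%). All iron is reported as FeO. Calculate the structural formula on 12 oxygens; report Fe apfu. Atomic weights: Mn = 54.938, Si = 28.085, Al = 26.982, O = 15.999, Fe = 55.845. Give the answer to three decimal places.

0.789 Fe apfu

MnO (M=70.937): mol = 0.44518; Mn = 0.44518, O = 0.44518.
FeO (M=71.844): mol = 0.15923; Fe = 0.15923, O = 0.15923.
Al2O3 (M=101.961): mol = 0.20057; Al = 0.40114, O = 0.60171.
SiO2 (M=60.083): mol = 0.60766; Si = 0.60766, O = 1.21532.
ΣO = 2.42144; factor = 12/ΣO = 4.95573.
Fe apfu = 0.15923 × 4.95573 = 0.789.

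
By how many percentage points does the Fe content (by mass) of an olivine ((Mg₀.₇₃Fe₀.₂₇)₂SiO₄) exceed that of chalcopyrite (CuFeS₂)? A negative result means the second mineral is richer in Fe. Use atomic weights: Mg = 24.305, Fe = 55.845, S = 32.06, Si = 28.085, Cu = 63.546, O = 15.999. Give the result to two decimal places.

First mineral: 30.156 g Fe in 157.723 g formula = 19.12 wt% Fe.
Second mineral: 55.845 g Fe in 183.511 g formula = 30.43 wt% Fe.
19.12% − 30.43% gives a difference of -11.31 percentage points.

-11.31 percentage points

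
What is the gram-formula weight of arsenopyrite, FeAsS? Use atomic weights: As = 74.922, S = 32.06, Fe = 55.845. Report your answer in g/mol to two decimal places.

The formula mass is the sum 1·55.845 + 1·74.922 + 1·32.06.

162.83 g/mol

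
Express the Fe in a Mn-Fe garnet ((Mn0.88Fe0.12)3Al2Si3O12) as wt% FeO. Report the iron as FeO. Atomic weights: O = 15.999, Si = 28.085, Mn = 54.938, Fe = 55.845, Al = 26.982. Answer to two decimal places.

5.22 wt%

M((Mn0.88Fe0.12)3Al2Si3O12) = 495.348 g/mol; M(FeO) = 71.844 g/mol.
Moles FeO per formula unit = 0.36 Fe ÷ 1 = 0.3600.
FeO fraction = (0.3600 × 71.844) / 495.348 = 25.864/495.348 = 0.0522.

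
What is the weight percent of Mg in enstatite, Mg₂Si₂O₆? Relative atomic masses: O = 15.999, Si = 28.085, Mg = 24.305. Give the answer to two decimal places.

24.21 weight percent

M(Mg₂Si₂O₆) = 200.774 g/mol.
Mg contributes 2 × 24.305 = 48.610 g per mole.
48.610/200.774 = 0.2421 → 24.21%.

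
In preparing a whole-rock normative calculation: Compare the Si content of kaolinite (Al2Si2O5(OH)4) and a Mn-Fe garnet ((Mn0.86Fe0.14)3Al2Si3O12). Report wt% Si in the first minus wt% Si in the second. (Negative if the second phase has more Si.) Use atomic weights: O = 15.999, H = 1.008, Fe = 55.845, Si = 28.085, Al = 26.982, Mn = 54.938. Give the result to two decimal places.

Si in Al2Si2O5(OH)4: molar mass 258.157 g/mol; 2×28.085 = 56.170 g → 21.76 wt%.
Si in (Mn0.86Fe0.14)3Al2Si3O12: molar mass 495.402 g/mol; 3×28.085 = 84.255 g → 17.01 wt%.
Difference = 21.76 − 17.01 = 4.75 percentage points.

4.75 percentage points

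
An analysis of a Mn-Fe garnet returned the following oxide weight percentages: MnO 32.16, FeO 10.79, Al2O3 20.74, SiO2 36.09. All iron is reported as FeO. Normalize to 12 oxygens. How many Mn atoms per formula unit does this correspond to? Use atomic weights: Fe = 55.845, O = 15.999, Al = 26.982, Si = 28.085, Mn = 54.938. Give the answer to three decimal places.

32.16 wt% MnO ÷ 70.937 g/mol = 0.45336 mol, giving 0.45336 Mn and 0.45336 O.
10.79 wt% FeO ÷ 71.844 g/mol = 0.15019 mol, giving 0.15019 Fe and 0.15019 O.
20.74 wt% Al2O3 ÷ 101.961 g/mol = 0.20341 mol, giving 0.40682 Al and 0.61023 O.
36.09 wt% SiO2 ÷ 60.083 g/mol = 0.60067 mol, giving 0.60067 Si and 1.20134 O.
Oxygen sums to 2.41512; scaling by 12/2.41512 = 4.96870 puts the formula on 12 O.
Mn: 0.45336 × 4.96870 = 2.253 atoms per formula unit.

2.253 Mn apfu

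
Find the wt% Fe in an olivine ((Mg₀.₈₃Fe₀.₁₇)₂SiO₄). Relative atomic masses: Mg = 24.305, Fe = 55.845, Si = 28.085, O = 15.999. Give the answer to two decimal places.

Formula mass = 1.66*24.305 + 0.34*55.845 + 1*28.085 + 4*15.999 = 151.415 g/mol, of which 18.987 g is Fe.
So Fe makes up 18.987/151.415 = 0.1254 of the mass, i.e. 12.54%.

12.54 weight percent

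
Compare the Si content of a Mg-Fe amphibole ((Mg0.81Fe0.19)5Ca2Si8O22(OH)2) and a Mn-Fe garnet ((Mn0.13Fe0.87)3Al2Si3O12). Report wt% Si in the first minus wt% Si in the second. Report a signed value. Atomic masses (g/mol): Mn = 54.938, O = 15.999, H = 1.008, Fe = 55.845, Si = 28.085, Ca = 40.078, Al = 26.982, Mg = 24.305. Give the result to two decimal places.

M((Mg0.81Fe0.19)5Ca2Si8O22(OH)2) = 842.316 g/mol, so wt% Si = 224.680/842.316 × 100 = 26.67%.
M((Mn0.13Fe0.87)3Al2Si3O12) = 497.388 g/mol, so wt% Si = 84.255/497.388 × 100 = 16.94%.
26.67 − 16.94 = 9.73 pp.

9.73 percentage points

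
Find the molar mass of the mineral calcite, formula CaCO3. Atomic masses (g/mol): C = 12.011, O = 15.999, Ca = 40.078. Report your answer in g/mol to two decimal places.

100.09 g/mol

Ca: 1 × 40.078 = 40.0780
C: 1 × 12.011 = 12.0110
O: 3 × 15.999 = 47.9970
Summing the contributions gives the formula mass.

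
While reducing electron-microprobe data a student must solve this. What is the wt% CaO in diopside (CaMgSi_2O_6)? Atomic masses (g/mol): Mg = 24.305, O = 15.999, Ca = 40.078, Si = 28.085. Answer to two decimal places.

Formula mass = 216.547 g/mol.
1 Ca → 1.0000 mol CaO per formula unit; M(CaO) = 56.077, so CaO mass = 56.077 g.
56.077/216.547 × 100 = 25.90 wt%.

25.90 wt%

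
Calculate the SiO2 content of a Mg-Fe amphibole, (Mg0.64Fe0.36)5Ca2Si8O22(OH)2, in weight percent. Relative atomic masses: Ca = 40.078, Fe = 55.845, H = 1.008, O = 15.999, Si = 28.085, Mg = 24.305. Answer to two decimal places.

Formula mass = 869.125 g/mol.
8 Si → 8.0000 mol SiO2 per formula unit; M(SiO2) = 60.083, so SiO2 mass = 480.664 g.
480.664/869.125 × 100 = 55.30 wt%.

55.30 wt%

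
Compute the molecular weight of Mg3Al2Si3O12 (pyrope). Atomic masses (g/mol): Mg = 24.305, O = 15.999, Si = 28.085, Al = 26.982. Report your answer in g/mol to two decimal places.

The formula mass is the sum 3×24.305 + 2×26.982 + 3×28.085 + 12×15.999.

403.12 g/mol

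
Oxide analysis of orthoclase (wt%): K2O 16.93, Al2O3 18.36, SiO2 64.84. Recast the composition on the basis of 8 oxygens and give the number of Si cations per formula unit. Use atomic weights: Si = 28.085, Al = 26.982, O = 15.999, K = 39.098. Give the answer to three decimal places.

K2O (M=94.195): mol = 0.17973; K = 0.35946, O = 0.17973.
Al2O3 (M=101.961): mol = 0.18007; Al = 0.36014, O = 0.54021.
SiO2 (M=60.083): mol = 1.07917; Si = 1.07917, O = 2.15834.
ΣO = 2.87828; factor = 8/ΣO = 2.77944.
Si apfu = 1.07917 × 2.77944 = 2.999.

2.999 Si apfu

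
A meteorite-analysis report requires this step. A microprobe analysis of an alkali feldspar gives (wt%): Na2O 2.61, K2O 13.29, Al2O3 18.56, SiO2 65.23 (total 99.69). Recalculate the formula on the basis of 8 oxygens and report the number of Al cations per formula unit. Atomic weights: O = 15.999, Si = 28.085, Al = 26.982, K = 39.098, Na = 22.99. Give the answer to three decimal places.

2.61 wt% Na2O ÷ 61.979 g/mol = 0.04211 mol, giving 0.08422 Na and 0.04211 O.
13.29 wt% K2O ÷ 94.195 g/mol = 0.14109 mol, giving 0.28218 K and 0.14109 O.
18.56 wt% Al2O3 ÷ 101.961 g/mol = 0.18203 mol, giving 0.36406 Al and 0.54609 O.
65.23 wt% SiO2 ÷ 60.083 g/mol = 1.08566 mol, giving 1.08566 Si and 2.17132 O.
Oxygen sums to 2.90061; scaling by 8/2.90061 = 2.75804 puts the formula on 8 O.
Al: 0.36406 × 2.75804 = 1.004 atoms per formula unit.

1.004 Al apfu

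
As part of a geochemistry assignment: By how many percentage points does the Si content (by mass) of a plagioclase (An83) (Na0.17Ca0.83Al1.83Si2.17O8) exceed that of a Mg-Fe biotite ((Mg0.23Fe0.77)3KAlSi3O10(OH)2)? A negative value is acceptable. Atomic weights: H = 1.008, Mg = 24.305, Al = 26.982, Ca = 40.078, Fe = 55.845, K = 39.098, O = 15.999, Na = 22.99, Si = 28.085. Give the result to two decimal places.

M(Na0.17Ca0.83Al1.83Si2.17O8) = 275.487 g/mol, so wt% Si = 60.944/275.487 × 100 = 22.12%.
M((Mg0.23Fe0.77)3KAlSi3O10(OH)2) = 490.111 g/mol, so wt% Si = 84.255/490.111 × 100 = 17.19%.
22.12 − 17.19 = 4.93 pp.

4.93 percentage points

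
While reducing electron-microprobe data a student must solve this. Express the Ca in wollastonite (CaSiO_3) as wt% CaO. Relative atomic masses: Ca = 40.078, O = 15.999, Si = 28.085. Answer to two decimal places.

48.28 wt%

Formula mass = 116.160 g/mol.
1 Ca → 1.0000 mol CaO per formula unit; M(CaO) = 56.077, so CaO mass = 56.077 g.
56.077/116.160 × 100 = 48.28 wt%.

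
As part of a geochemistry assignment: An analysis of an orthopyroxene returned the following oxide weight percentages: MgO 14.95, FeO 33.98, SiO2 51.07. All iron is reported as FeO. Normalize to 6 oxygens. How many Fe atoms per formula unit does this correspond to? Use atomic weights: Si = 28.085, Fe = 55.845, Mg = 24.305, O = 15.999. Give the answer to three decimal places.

1.116 Fe apfu

MgO (M=40.304): mol = 0.37093; Mg = 0.37093, O = 0.37093.
FeO (M=71.844): mol = 0.47297; Fe = 0.47297, O = 0.47297.
SiO2 (M=60.083): mol = 0.84999; Si = 0.84999, O = 1.69998.
ΣO = 2.54388; factor = 6/ΣO = 2.35860.
Fe apfu = 0.47297 × 2.35860 = 1.116.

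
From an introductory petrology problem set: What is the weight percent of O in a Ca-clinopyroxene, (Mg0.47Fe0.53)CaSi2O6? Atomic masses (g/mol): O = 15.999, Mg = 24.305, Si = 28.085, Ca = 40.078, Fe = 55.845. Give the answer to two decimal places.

Molar mass of (Mg0.47Fe0.53)CaSi2O6: 0.47*24.305 + 0.53*55.845 + 1*40.078 + 2*28.085 + 6*15.999 = 233.263 g/mol.
Mass of O per formula unit: 6 × 15.999 = 95.994 g.
Weight fraction O = 95.994 / 233.263 = 0.4115.

41.15 wt%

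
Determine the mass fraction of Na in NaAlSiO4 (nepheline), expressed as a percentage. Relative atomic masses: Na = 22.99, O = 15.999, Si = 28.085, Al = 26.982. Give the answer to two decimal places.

16.18 mass %

Molar mass of NaAlSiO4: 1×22.99 + 1×26.982 + 1×28.085 + 4×15.999 = 142.053 g/mol.
Mass of Na per formula unit: 1 × 22.99 = 22.990 g.
Weight fraction Na = 22.990 / 142.053 = 0.1618.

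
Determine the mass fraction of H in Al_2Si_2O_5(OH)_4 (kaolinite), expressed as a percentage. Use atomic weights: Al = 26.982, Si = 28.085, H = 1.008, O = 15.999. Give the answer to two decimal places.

Molar mass of Al_2Si_2O_5(OH)_4: 2×26.982 + 2×28.085 + 9×15.999 + 4×1.008 = 258.157 g/mol.
Mass of H per formula unit: 4 × 1.008 = 4.032 g.
Weight fraction H = 4.032 / 258.157 = 0.0156.

1.56 mass %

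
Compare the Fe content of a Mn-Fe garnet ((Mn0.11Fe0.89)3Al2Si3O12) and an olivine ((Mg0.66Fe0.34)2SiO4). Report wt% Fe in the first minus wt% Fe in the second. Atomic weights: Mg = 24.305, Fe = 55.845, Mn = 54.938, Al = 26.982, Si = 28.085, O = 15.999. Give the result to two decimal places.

Fe in (Mn0.11Fe0.89)3Al2Si3O12: molar mass 497.443 g/mol; 2.67×55.845 = 149.106 g → 29.97 wt%.
Fe in (Mg0.66Fe0.34)2SiO4: molar mass 162.138 g/mol; 0.68×55.845 = 37.975 g → 23.42 wt%.
Difference = 29.97 − 23.42 = 6.55 percentage points.

6.55 percentage points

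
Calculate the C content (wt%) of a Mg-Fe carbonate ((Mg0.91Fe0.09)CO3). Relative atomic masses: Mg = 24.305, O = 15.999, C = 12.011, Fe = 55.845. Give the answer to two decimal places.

13.78 wt%

Formula mass = 0.91×24.305 + 0.09×55.845 + 1×12.011 + 3×15.999 = 87.152 g/mol, of which 12.011 g is C.
So C makes up 12.011/87.152 = 0.1378 of the mass, i.e. 13.78%.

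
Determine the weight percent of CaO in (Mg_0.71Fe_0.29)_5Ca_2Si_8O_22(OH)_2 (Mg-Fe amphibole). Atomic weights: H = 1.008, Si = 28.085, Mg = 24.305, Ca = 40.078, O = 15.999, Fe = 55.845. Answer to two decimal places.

13.07 wt%

M((Mg_0.71Fe_0.29)_5Ca_2Si_8O_22(OH)_2) = 858.086 g/mol; M(CaO) = 56.077 g/mol.
Moles CaO per formula unit = 2 Ca ÷ 1 = 2.0000.
CaO fraction = (2.0000 × 56.077) / 858.086 = 112.154/858.086 = 0.1307.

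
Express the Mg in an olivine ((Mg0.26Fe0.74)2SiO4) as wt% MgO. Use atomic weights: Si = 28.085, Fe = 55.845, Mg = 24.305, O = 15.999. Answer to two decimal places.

11.19 wt%

M((Mg0.26Fe0.74)2SiO4) = 187.370 g/mol; M(MgO) = 40.304 g/mol.
Moles MgO per formula unit = 0.52 Mg ÷ 1 = 0.5200.
MgO fraction = (0.5200 × 40.304) / 187.370 = 20.958/187.370 = 0.1119.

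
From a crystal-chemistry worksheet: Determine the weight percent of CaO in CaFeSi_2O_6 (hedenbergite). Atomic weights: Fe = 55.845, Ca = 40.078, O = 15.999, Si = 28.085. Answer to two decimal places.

22.60 wt%

M(CaFeSi_2O_6) = 248.087 g/mol; M(CaO) = 56.077 g/mol.
Moles CaO per formula unit = 1 Ca ÷ 1 = 1.0000.
CaO fraction = (1.0000 × 56.077) / 248.087 = 56.077/248.087 = 0.2260.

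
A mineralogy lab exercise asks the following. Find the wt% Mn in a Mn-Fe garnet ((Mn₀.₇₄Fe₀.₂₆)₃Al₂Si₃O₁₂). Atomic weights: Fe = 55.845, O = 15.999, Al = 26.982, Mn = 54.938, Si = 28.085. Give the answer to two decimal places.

Formula mass = 2.22·54.938 + 0.78·55.845 + 2·26.982 + 3·28.085 + 12·15.999 = 495.728 g/mol, of which 121.962 g is Mn.
So Mn makes up 121.962/495.728 = 0.2460 of the mass, i.e. 24.60%.

24.60 mass %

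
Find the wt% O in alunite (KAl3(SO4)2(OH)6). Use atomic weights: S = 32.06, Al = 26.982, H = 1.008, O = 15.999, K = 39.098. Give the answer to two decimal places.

Molar mass of KAl3(SO4)2(OH)6: 1×39.098 + 3×26.982 + 2×32.06 + 14×15.999 + 6×1.008 = 414.198 g/mol.
Mass of O per formula unit: 14 × 15.999 = 223.986 g.
Weight fraction O = 223.986 / 414.198 = 0.5408.

54.08 wt%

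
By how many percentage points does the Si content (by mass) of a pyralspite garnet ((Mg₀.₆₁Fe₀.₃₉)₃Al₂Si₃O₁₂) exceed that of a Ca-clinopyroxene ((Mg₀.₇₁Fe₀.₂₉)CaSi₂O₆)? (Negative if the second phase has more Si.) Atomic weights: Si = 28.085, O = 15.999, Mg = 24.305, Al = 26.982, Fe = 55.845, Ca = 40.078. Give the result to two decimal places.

M((Mg₀.₆₁Fe₀.₃₉)₃Al₂Si₃O₁₂) = 440.024 g/mol, so wt% Si = 84.255/440.024 × 100 = 19.15%.
M((Mg₀.₇₁Fe₀.₂₉)CaSi₂O₆) = 225.694 g/mol, so wt% Si = 56.170/225.694 × 100 = 24.89%.
19.15 − 24.89 = -5.74 pp.

-5.74 percentage points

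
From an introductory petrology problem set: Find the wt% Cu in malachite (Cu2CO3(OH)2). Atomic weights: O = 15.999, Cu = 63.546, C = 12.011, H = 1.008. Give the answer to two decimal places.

57.48 wt%

Formula mass = 2*63.546 + 1*12.011 + 5*15.999 + 2*1.008 = 221.114 g/mol, of which 127.092 g is Cu.
So Cu makes up 127.092/221.114 = 0.5748 of the mass, i.e. 57.48%.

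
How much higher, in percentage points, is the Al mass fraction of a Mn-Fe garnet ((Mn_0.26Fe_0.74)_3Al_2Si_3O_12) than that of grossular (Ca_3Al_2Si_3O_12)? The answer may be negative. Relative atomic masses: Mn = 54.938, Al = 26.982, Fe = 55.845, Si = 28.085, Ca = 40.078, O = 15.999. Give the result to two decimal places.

-1.12 percentage points

M((Mn_0.26Fe_0.74)_3Al_2Si_3O_12) = 497.035 g/mol, so wt% Al = 53.964/497.035 × 100 = 10.86%.
M(Ca_3Al_2Si_3O_12) = 450.441 g/mol, so wt% Al = 53.964/450.441 × 100 = 11.98%.
10.86 − 11.98 = -1.12 pp.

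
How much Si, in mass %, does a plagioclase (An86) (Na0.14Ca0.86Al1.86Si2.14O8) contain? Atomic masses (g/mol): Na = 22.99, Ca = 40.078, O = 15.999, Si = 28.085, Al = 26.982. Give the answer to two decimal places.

Formula mass = 0.14*22.99 + 0.86*40.078 + 1.86*26.982 + 2.14*28.085 + 8*15.999 = 275.966 g/mol, of which 60.102 g is Si.
So Si makes up 60.102/275.966 = 0.2178 of the mass, i.e. 21.78%.

21.78 mass %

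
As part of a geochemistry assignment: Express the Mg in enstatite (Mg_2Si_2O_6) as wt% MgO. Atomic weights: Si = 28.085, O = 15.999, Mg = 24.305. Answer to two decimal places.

40.15 wt%

Formula mass = 200.774 g/mol.
2 Mg → 2.0000 mol MgO per formula unit; M(MgO) = 40.304, so MgO mass = 80.608 g.
80.608/200.774 × 100 = 40.15 wt%.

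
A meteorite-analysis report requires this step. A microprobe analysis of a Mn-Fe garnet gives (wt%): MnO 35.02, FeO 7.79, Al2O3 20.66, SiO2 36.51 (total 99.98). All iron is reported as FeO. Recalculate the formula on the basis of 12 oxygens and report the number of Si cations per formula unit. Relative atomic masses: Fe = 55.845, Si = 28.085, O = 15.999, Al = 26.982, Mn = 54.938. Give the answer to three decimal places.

3.007 Si apfu

MnO: 35.02/70.937 = 0.49368 mol → 0.49368 mol Mn, 0.49368 mol O.
FeO: 7.79/71.844 = 0.10843 mol → 0.10843 mol Fe, 0.10843 mol O.
Al2O3: 20.66/101.961 = 0.20263 mol → 0.40526 mol Al, 0.60789 mol O.
SiO2: 36.51/60.083 = 0.60766 mol → 0.60766 mol Si, 1.21532 mol O.
Total oxygen = 2.42532 mol. Normalization factor = 12/2.42532 = 4.94780.
Si per 12 O = 0.60766 × 4.94780 = 3.007.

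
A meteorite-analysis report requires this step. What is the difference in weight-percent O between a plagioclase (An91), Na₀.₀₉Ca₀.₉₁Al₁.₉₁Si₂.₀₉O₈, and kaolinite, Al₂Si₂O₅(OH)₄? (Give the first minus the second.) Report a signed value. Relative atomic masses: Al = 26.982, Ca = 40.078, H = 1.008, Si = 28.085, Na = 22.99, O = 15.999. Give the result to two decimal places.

O in Na₀.₀₉Ca₀.₉₁Al₁.₉₁Si₂.₀₉O₈: molar mass 276.765 g/mol; 8×15.999 = 127.992 g → 46.25 wt%.
O in Al₂Si₂O₅(OH)₄: molar mass 258.157 g/mol; 9×15.999 = 143.991 g → 55.78 wt%.
Difference = 46.25 − 55.78 = -9.53 percentage points.

-9.53 percentage points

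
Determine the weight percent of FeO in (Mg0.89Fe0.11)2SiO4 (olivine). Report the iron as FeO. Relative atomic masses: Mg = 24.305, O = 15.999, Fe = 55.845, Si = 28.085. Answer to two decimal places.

10.71 wt%

M((Mg0.89Fe0.11)2SiO4) = 147.630 g/mol; M(FeO) = 71.844 g/mol.
Moles FeO per formula unit = 0.22 Fe ÷ 1 = 0.2200.
FeO fraction = (0.2200 × 71.844) / 147.630 = 15.806/147.630 = 0.1071.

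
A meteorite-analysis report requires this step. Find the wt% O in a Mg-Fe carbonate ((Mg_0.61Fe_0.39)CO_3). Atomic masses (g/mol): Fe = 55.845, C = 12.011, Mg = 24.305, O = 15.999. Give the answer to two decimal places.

49.68 weight percent

Molar mass of (Mg_0.61Fe_0.39)CO_3: 0.61*24.305 + 0.39*55.845 + 1*12.011 + 3*15.999 = 96.614 g/mol.
Mass of O per formula unit: 3 × 15.999 = 47.997 g.
Weight fraction O = 47.997 / 96.614 = 0.4968.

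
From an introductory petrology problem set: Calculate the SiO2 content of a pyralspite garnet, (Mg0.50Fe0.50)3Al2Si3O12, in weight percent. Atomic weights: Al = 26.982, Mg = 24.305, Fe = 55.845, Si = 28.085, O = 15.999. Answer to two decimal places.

Formula mass = 450.432 g/mol.
3 Si → 3.0000 mol SiO2 per formula unit; M(SiO2) = 60.083, so SiO2 mass = 180.249 g.
180.249/450.432 × 100 = 40.02 wt%.

40.02 wt%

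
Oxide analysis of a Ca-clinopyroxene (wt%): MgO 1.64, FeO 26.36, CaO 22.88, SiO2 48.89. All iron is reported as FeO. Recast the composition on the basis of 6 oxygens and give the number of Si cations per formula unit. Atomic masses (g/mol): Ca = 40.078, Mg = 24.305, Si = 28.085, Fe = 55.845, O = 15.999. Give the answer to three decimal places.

MgO: 1.64/40.304 = 0.04069 mol → 0.04069 mol Mg, 0.04069 mol O.
FeO: 26.36/71.844 = 0.36691 mol → 0.36691 mol Fe, 0.36691 mol O.
CaO: 22.88/56.077 = 0.40801 mol → 0.40801 mol Ca, 0.40801 mol O.
SiO2: 48.89/60.083 = 0.81371 mol → 0.81371 mol Si, 1.62742 mol O.
Total oxygen = 2.44303 mol. Normalization factor = 6/2.44303 = 2.45597.
Si per 6 O = 0.81371 × 2.45597 = 1.998.

1.998 Si apfu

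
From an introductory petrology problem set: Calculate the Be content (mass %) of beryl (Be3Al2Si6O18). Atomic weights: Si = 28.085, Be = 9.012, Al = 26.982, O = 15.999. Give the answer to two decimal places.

5.03 mass %

M(Be3Al2Si6O18) = 537.492 g/mol.
Be contributes 3 × 9.012 = 27.036 g per mole.
27.036/537.492 = 0.0503 → 5.03%.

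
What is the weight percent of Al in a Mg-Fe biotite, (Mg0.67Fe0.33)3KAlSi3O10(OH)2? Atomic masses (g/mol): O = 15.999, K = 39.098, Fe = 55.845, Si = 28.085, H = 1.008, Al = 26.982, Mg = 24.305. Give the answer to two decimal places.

Molar mass of (Mg0.67Fe0.33)3KAlSi3O10(OH)2: 2.01×24.305 + 0.99×55.845 + 1×39.098 + 1×26.982 + 3×28.085 + 12×15.999 + 2×1.008 = 448.479 g/mol.
Mass of Al per formula unit: 1 × 26.982 = 26.982 g.
Weight fraction Al = 26.982 / 448.479 = 0.0602.

6.02 weight percent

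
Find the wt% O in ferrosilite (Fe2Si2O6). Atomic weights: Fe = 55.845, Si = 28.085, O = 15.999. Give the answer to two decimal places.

36.38 weight percent

Molar mass of Fe2Si2O6: 2·55.845 + 2·28.085 + 6·15.999 = 263.854 g/mol.
Mass of O per formula unit: 6 × 15.999 = 95.994 g.
Weight fraction O = 95.994 / 263.854 = 0.3638.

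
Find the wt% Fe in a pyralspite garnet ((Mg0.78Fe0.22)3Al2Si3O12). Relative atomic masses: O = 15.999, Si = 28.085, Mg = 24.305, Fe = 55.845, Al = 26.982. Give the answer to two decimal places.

8.69 wt%

Formula mass = 2.34*24.305 + 0.66*55.845 + 2*26.982 + 3*28.085 + 12*15.999 = 423.938 g/mol, of which 36.858 g is Fe.
So Fe makes up 36.858/423.938 = 0.0869 of the mass, i.e. 8.69%.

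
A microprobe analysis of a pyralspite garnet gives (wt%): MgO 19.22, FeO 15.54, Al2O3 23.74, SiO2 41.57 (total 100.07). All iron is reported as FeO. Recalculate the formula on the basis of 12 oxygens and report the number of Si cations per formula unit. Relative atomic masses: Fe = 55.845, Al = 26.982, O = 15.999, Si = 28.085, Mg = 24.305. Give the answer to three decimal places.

2.991 Si apfu

MgO: 19.22/40.304 = 0.47688 mol → 0.47688 mol Mg, 0.47688 mol O.
FeO: 15.54/71.844 = 0.21630 mol → 0.21630 mol Fe, 0.21630 mol O.
Al2O3: 23.74/101.961 = 0.23283 mol → 0.46566 mol Al, 0.69849 mol O.
SiO2: 41.57/60.083 = 0.69188 mol → 0.69188 mol Si, 1.38376 mol O.
Total oxygen = 2.77543 mol. Normalization factor = 12/2.77543 = 4.32365.
Si per 12 O = 0.69188 × 4.32365 = 2.991.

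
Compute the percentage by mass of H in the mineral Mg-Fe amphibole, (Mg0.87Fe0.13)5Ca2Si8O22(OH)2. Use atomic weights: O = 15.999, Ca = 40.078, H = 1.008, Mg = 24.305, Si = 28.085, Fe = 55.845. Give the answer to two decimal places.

Formula mass = 4.35×24.305 + 0.65×55.845 + 2×40.078 + 8×28.085 + 24×15.999 + 2×1.008 = 832.854 g/mol, of which 2.016 g is H.
So H makes up 2.016/832.854 = 0.0024 of the mass, i.e. 0.24%.

0.24 mass %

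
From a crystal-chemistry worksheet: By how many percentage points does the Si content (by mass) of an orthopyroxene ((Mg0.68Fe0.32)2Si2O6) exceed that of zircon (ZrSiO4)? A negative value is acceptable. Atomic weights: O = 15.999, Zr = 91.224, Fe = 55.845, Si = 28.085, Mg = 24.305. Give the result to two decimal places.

Si in (Mg0.68Fe0.32)2Si2O6: molar mass 220.960 g/mol; 2×28.085 = 56.170 g → 25.42 wt%.
Si in ZrSiO4: molar mass 183.305 g/mol; 1×28.085 = 28.085 g → 15.32 wt%.
Difference = 25.42 − 15.32 = 10.10 percentage points.

10.10 percentage points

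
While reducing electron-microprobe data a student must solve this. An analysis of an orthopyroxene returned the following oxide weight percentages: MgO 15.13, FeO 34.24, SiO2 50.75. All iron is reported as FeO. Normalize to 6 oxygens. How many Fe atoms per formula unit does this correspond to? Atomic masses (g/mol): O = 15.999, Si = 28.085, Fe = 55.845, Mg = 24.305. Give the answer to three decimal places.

1.125 Fe apfu

MgO: 15.13/40.304 = 0.37540 mol → 0.37540 mol Mg, 0.37540 mol O.
FeO: 34.24/71.844 = 0.47659 mol → 0.47659 mol Fe, 0.47659 mol O.
SiO2: 50.75/60.083 = 0.84466 mol → 0.84466 mol Si, 1.68932 mol O.
Total oxygen = 2.54131 mol. Normalization factor = 6/2.54131 = 2.36099.
Fe per 6 O = 0.47659 × 2.36099 = 1.125.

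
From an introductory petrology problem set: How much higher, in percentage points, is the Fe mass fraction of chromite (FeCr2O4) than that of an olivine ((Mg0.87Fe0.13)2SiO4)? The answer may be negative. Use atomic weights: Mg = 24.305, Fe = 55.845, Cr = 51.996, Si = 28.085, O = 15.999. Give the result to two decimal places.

15.20 percentage points

First mineral: 55.845 g Fe in 223.833 g formula = 24.95 wt% Fe.
Second mineral: 14.520 g Fe in 148.891 g formula = 9.75 wt% Fe.
24.95% − 9.75% gives a difference of 15.20 percentage points.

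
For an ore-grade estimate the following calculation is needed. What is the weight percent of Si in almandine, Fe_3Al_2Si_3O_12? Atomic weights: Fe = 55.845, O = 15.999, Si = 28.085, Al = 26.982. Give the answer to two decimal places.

16.93 weight percent

M(Fe_3Al_2Si_3O_12) = 497.742 g/mol.
Si contributes 3 × 28.085 = 84.255 g per mole.
84.255/497.742 = 0.1693 → 16.93%.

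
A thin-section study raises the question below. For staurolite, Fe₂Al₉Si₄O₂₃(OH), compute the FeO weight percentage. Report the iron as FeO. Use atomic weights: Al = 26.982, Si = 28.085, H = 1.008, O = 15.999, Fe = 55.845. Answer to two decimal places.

16.87 wt%

Molar mass of Fe₂Al₉Si₄O₂₃(OH) = 2×55.845 + 9×26.982 + 4×28.085 + 24×15.999 + 1×1.008 = 851.852 g/mol.
Each formula unit contains 2 Fe, equivalent to 2/1 = 2.0000 mol FeO.
M(FeO) = 1×55.845 + 1×15.999 = 71.844 g/mol.
Mass of FeO per formula unit = 2.0000 × 71.844 = 143.688 g.
FeO wt% = 143.688 / 851.852 × 100 = 16.87%.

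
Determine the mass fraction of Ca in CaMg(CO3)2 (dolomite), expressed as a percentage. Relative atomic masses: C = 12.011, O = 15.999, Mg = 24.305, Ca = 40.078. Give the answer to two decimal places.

21.73 wt%

M(CaMg(CO3)2) = 184.399 g/mol.
Ca contributes 1 × 40.078 = 40.078 g per mole.
40.078/184.399 = 0.2173 → 21.73%.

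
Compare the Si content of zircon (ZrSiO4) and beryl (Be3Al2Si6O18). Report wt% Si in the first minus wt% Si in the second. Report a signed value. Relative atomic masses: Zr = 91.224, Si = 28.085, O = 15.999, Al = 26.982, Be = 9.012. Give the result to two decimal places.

First mineral: 28.085 g Si in 183.305 g formula = 15.32 wt% Si.
Second mineral: 168.510 g Si in 537.492 g formula = 31.35 wt% Si.
15.32% − 31.35% gives a difference of -16.03 percentage points.

-16.03 percentage points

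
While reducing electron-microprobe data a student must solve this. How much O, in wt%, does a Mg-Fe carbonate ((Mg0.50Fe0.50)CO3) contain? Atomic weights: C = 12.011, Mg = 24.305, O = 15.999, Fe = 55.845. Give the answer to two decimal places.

47.96 wt%

M((Mg0.50Fe0.50)CO3) = 100.083 g/mol.
O contributes 3 × 15.999 = 47.997 g per mole.
47.997/100.083 = 0.4796 → 47.96%.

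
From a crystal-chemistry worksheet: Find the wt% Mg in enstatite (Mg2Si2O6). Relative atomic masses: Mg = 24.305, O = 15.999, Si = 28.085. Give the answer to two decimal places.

24.21 mass %

M(Mg2Si2O6) = 200.774 g/mol.
Mg contributes 2 × 24.305 = 48.610 g per mole.
48.610/200.774 = 0.2421 → 24.21%.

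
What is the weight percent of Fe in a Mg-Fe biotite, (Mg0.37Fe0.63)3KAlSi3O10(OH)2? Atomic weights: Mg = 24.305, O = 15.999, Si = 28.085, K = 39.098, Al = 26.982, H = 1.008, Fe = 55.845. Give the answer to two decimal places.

22.13 mass %

Molar mass of (Mg0.37Fe0.63)3KAlSi3O10(OH)2: 1.11·24.305 + 1.89·55.845 + 1·39.098 + 1·26.982 + 3·28.085 + 12·15.999 + 2·1.008 = 476.865 g/mol.
Mass of Fe per formula unit: 1.89 × 55.845 = 105.547 g.
Weight fraction Fe = 105.547 / 476.865 = 0.2213.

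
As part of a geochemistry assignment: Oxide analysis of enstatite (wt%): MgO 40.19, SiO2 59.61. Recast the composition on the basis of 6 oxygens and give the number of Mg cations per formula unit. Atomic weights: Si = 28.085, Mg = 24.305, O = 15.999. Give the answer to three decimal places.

2.007 Mg apfu

MgO: 40.19/40.304 = 0.99717 mol → 0.99717 mol Mg, 0.99717 mol O.
SiO2: 59.61/60.083 = 0.99213 mol → 0.99213 mol Si, 1.98426 mol O.
Total oxygen = 2.98143 mol. Normalization factor = 6/2.98143 = 2.01246.
Mg per 6 O = 0.99717 × 2.01246 = 2.007.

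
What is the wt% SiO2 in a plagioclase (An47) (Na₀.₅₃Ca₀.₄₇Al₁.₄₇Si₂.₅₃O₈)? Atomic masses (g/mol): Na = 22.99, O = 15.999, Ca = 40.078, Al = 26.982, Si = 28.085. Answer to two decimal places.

56.36 wt%

Formula mass = 269.732 g/mol.
2.53 Si → 2.5300 mol SiO2 per formula unit; M(SiO2) = 60.083, so SiO2 mass = 152.010 g.
152.010/269.732 × 100 = 56.36 wt%.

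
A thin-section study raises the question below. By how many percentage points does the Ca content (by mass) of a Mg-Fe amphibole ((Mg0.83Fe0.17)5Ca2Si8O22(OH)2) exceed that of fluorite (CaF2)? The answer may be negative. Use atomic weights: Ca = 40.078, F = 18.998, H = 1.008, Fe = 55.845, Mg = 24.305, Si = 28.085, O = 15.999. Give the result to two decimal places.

-41.78 percentage points

M((Mg0.83Fe0.17)5Ca2Si8O22(OH)2) = 839.162 g/mol, so wt% Ca = 80.156/839.162 × 100 = 9.55%.
M(CaF2) = 78.074 g/mol, so wt% Ca = 40.078/78.074 × 100 = 51.33%.
9.55 − 51.33 = -41.78 pp.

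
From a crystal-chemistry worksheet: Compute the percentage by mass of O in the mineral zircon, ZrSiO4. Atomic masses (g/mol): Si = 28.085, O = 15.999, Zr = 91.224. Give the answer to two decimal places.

34.91 mass %

M(ZrSiO4) = 183.305 g/mol.
O contributes 4 × 15.999 = 63.996 g per mole.
63.996/183.305 = 0.3491 → 34.91%.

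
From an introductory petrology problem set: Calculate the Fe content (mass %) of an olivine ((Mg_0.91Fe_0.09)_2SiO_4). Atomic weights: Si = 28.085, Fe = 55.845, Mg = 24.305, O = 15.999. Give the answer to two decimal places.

Formula mass = 1.82×24.305 + 0.18×55.845 + 1×28.085 + 4×15.999 = 146.368 g/mol, of which 10.052 g is Fe.
So Fe makes up 10.052/146.368 = 0.0687 of the mass, i.e. 6.87%.

6.87 mass %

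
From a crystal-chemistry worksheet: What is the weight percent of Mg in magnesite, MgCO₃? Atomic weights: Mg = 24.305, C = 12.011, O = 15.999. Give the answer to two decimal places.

28.83 mass %

Molar mass of MgCO₃: 1*24.305 + 1*12.011 + 3*15.999 = 84.313 g/mol.
Mass of Mg per formula unit: 1 × 24.305 = 24.305 g.
Weight fraction Mg = 24.305 / 84.313 = 0.2883.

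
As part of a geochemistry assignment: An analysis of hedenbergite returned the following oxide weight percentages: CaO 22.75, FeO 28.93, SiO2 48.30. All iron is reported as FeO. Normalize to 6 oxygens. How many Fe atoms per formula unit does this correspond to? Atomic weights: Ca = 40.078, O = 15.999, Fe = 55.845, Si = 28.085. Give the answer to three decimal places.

22.75 wt% CaO ÷ 56.077 g/mol = 0.40569 mol, giving 0.40569 Ca and 0.40569 O.
28.93 wt% FeO ÷ 71.844 g/mol = 0.40268 mol, giving 0.40268 Fe and 0.40268 O.
48.30 wt% SiO2 ÷ 60.083 g/mol = 0.80389 mol, giving 0.80389 Si and 1.60778 O.
Oxygen sums to 2.41615; scaling by 6/2.41615 = 2.48329 puts the formula on 6 O.
Fe: 0.40268 × 2.48329 = 1.000 atoms per formula unit.

1.000 Fe apfu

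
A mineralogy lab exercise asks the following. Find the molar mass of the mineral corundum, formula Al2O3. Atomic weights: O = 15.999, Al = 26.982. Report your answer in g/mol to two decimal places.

101.96 g/mol

The formula mass is the sum 2*26.982 + 3*15.999.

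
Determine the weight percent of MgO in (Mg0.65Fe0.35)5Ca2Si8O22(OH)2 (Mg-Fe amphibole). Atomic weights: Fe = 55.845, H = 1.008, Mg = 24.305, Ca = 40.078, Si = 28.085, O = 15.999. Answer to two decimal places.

Formula mass = 867.548 g/mol.
3.25 Mg → 3.2500 mol MgO per formula unit; M(MgO) = 40.304, so MgO mass = 130.988 g.
130.988/867.548 × 100 = 15.10 wt%.

15.10 wt%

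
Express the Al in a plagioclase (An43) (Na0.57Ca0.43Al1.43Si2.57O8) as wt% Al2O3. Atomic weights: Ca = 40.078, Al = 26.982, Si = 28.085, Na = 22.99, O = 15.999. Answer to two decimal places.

Molar mass of Na0.57Ca0.43Al1.43Si2.57O8 = 0.57·22.99 + 0.43·40.078 + 1.43·26.982 + 2.57·28.085 + 8·15.999 = 269.093 g/mol.
Each formula unit contains 1.43 Al, equivalent to 1.43/2 = 0.7150 mol Al2O3.
M(Al2O3) = 2×26.982 + 3×15.999 = 101.961 g/mol.
Mass of Al2O3 per formula unit = 0.7150 × 101.961 = 72.902 g.
Al2O3 wt% = 72.902 / 269.093 × 100 = 27.09%.

27.09 wt%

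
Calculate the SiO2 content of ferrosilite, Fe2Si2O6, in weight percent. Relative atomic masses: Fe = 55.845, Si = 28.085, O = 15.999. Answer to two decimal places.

M(Fe2Si2O6) = 263.854 g/mol; M(SiO2) = 60.083 g/mol.
Moles SiO2 per formula unit = 2 Si ÷ 1 = 2.0000.
SiO2 fraction = (2.0000 × 60.083) / 263.854 = 120.166/263.854 = 0.4554.

45.54 wt%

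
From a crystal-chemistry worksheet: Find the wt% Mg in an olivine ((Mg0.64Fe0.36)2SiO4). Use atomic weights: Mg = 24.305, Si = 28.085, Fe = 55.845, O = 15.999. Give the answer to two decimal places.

19.04 mass %

Molar mass of (Mg0.64Fe0.36)2SiO4: 1.28·24.305 + 0.72·55.845 + 1·28.085 + 4·15.999 = 163.400 g/mol.
Mass of Mg per formula unit: 1.28 × 24.305 = 31.110 g.
Weight fraction Mg = 31.110 / 163.400 = 0.1904.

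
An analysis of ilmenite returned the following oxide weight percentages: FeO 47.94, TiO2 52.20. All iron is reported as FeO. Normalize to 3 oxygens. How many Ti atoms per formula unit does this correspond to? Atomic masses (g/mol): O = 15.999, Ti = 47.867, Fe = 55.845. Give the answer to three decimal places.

0.993 Ti apfu

FeO: 47.94/71.844 = 0.66728 mol → 0.66728 mol Fe, 0.66728 mol O.
TiO2: 52.20/79.865 = 0.65360 mol → 0.65360 mol Ti, 1.30720 mol O.
Total oxygen = 1.97448 mol. Normalization factor = 3/1.97448 = 1.51939.
Ti per 3 O = 0.65360 × 1.51939 = 0.993.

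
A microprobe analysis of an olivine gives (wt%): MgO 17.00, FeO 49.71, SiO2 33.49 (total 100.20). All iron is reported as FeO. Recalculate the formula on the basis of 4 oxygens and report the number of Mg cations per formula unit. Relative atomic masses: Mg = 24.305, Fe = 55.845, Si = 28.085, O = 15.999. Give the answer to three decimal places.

17.00 wt% MgO ÷ 40.304 g/mol = 0.42179 mol, giving 0.42179 Mg and 0.42179 O.
49.71 wt% FeO ÷ 71.844 g/mol = 0.69192 mol, giving 0.69192 Fe and 0.69192 O.
33.49 wt% SiO2 ÷ 60.083 g/mol = 0.55740 mol, giving 0.55740 Si and 1.11480 O.
Oxygen sums to 2.22851; scaling by 4/2.22851 = 1.79492 puts the formula on 4 O.
Mg: 0.42179 × 1.79492 = 0.757 atoms per formula unit.

0.757 Mg apfu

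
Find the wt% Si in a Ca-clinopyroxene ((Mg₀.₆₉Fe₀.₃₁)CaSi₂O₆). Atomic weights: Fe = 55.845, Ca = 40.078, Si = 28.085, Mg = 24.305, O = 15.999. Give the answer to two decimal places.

24.82 mass %

M((Mg₀.₆₉Fe₀.₃₁)CaSi₂O₆) = 226.324 g/mol.
Si contributes 2 × 28.085 = 56.170 g per mole.
56.170/226.324 = 0.2482 → 24.82%.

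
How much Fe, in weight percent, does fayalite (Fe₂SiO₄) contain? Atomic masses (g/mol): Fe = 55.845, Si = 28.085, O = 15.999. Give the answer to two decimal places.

Formula mass = 2×55.845 + 1×28.085 + 4×15.999 = 203.771 g/mol, of which 111.690 g is Fe.
So Fe makes up 111.690/203.771 = 0.5481 of the mass, i.e. 54.81%.

54.81 weight percent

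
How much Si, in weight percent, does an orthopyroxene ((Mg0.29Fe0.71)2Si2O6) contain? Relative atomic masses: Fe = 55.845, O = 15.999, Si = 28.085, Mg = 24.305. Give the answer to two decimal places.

22.87 weight percent

M((Mg0.29Fe0.71)2Si2O6) = 245.561 g/mol.
Si contributes 2 × 28.085 = 56.170 g per mole.
56.170/245.561 = 0.2287 → 22.87%.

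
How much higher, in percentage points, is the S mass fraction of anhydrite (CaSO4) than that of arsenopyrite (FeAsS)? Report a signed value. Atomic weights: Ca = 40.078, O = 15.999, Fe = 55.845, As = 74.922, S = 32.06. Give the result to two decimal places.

3.86 percentage points

M(CaSO4) = 136.134 g/mol, so wt% S = 32.060/136.134 × 100 = 23.55%.
M(FeAsS) = 162.827 g/mol, so wt% S = 32.060/162.827 × 100 = 19.69%.
23.55 − 19.69 = 3.86 pp.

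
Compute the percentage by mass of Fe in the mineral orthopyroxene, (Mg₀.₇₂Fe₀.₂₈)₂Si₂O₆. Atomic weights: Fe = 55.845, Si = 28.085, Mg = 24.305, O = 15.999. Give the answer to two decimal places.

Molar mass of (Mg₀.₇₂Fe₀.₂₈)₂Si₂O₆: 1.44×24.305 + 0.56×55.845 + 2×28.085 + 6×15.999 = 218.436 g/mol.
Mass of Fe per formula unit: 0.56 × 55.845 = 31.273 g.
Weight fraction Fe = 31.273 / 218.436 = 0.1432.

14.32 wt%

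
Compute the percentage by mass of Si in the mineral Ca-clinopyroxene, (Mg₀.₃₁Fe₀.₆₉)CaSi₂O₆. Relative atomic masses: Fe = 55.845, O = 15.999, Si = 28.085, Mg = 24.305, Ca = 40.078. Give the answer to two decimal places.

23.57 mass %

Molar mass of (Mg₀.₃₁Fe₀.₆₉)CaSi₂O₆: 0.31·24.305 + 0.69·55.845 + 1·40.078 + 2·28.085 + 6·15.999 = 238.310 g/mol.
Mass of Si per formula unit: 2 × 28.085 = 56.170 g.
Weight fraction Si = 56.170 / 238.310 = 0.2357.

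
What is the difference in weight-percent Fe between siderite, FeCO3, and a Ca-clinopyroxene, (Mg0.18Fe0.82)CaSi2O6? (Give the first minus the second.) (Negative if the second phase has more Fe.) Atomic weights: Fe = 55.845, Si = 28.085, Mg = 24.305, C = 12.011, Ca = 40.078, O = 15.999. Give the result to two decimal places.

29.31 percentage points

First mineral: 55.845 g Fe in 115.853 g formula = 48.20 wt% Fe.
Second mineral: 45.793 g Fe in 242.410 g formula = 18.89 wt% Fe.
48.20% − 18.89% gives a difference of 29.31 percentage points.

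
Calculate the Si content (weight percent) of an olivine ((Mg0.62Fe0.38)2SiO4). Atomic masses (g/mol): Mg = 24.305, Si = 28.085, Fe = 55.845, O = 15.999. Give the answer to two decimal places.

17.06 weight percent

Formula mass = 1.24*24.305 + 0.76*55.845 + 1*28.085 + 4*15.999 = 164.661 g/mol, of which 28.085 g is Si.
So Si makes up 28.085/164.661 = 0.1706 of the mass, i.e. 17.06%.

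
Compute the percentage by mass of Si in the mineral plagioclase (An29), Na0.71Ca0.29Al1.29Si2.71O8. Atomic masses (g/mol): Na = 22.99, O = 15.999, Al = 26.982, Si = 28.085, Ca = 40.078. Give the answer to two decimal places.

Molar mass of Na0.71Ca0.29Al1.29Si2.71O8: 0.71·22.99 + 0.29·40.078 + 1.29·26.982 + 2.71·28.085 + 8·15.999 = 266.855 g/mol.
Mass of Si per formula unit: 2.71 × 28.085 = 76.110 g.
Weight fraction Si = 76.110 / 266.855 = 0.2852.

28.52 mass %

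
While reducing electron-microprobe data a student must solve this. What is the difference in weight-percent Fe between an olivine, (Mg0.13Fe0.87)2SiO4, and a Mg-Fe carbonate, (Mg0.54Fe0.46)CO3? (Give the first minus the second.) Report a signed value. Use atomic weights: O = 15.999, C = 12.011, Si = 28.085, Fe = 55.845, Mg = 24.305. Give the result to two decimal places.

23.69 percentage points

M((Mg0.13Fe0.87)2SiO4) = 195.571 g/mol, so wt% Fe = 97.170/195.571 × 100 = 49.69%.
M((Mg0.54Fe0.46)CO3) = 98.821 g/mol, so wt% Fe = 25.689/98.821 × 100 = 26.00%.
49.69 − 26.00 = 23.69 pp.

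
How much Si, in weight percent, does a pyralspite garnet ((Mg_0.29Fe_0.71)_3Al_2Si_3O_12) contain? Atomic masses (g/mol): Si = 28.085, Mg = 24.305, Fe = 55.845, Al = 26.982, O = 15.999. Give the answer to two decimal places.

17.92 weight percent

M((Mg_0.29Fe_0.71)_3Al_2Si_3O_12) = 470.302 g/mol.
Si contributes 3 × 28.085 = 84.255 g per mole.
84.255/470.302 = 0.1792 → 17.92%.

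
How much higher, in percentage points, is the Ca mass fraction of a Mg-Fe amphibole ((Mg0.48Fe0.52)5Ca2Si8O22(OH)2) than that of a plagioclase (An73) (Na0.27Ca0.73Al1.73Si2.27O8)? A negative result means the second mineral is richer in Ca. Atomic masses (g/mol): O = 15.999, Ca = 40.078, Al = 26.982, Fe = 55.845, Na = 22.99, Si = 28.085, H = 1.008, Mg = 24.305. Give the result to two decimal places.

-1.72 percentage points

M((Mg0.48Fe0.52)5Ca2Si8O22(OH)2) = 894.357 g/mol, so wt% Ca = 80.156/894.357 × 100 = 8.96%.
M(Na0.27Ca0.73Al1.73Si2.27O8) = 273.888 g/mol, so wt% Ca = 29.257/273.888 × 100 = 10.68%.
8.96 − 10.68 = -1.72 pp.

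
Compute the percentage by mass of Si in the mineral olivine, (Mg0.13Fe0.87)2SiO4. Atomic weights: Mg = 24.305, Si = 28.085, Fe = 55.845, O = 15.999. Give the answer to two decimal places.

14.36 mass %

Formula mass = 0.26*24.305 + 1.74*55.845 + 1*28.085 + 4*15.999 = 195.571 g/mol, of which 28.085 g is Si.
So Si makes up 28.085/195.571 = 0.1436 of the mass, i.e. 14.36%.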